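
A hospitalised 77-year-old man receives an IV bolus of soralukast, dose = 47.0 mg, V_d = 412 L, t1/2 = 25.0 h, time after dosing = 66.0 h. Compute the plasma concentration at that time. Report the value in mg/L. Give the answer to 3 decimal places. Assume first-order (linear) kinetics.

0.018 mg/L

C₀ = Dose / Vd = 47.00 / 412 = 0.1141 mg/L
k = ln2 / t½ = 0.693147 / 25.0 = 0.02773 h⁻¹
C = C₀ · e^(−k·t) = 0.1141 × e^(−0.02773 × 66.0)
  = 0.1141 × 0.1604 = 0.01830 mg/L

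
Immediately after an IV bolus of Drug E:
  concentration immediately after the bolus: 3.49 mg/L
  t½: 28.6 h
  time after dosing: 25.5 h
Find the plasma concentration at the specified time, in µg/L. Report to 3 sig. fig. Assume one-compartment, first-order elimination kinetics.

1880 µg/L

k = ln2 / t½ = 0.693147 / 28.6 = 0.02424 h⁻¹
C = C₀ · e^(−k·t) = 3.490 × e^(−0.02424 × 25.5)
  = 3.490 × 0.5390 = 1.881 mg/L
Convert: 1.881 mg/L × 1000 = 1881 µg/L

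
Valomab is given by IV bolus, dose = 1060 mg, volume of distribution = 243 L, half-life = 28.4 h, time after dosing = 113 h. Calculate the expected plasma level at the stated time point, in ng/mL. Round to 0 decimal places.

277 ng/mL

C₀ = Dose / Vd = 1060 / 243 = 4.362 mg/L
k = ln2 / t½ = 0.693147 / 28.4 = 0.02441 h⁻¹
C = C₀ · e^(−k·t) = 4.362 × e^(−0.02441 × 113)
  = 4.362 × 0.06340 = 0.2766 mg/L
Convert: 0.2766 mg/L × 1000 = 276.6 ng/mL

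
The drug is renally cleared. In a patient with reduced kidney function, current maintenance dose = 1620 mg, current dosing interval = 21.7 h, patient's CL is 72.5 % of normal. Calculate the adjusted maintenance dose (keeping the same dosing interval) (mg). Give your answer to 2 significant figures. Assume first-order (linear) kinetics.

1200 mg

To keep the same average steady-state level, dosing rate must scale with clearance.
CL ratio = 72.5 / 100 = 0.7250
New dose (same interval) = 1620 × 0.7250 = 1175 mg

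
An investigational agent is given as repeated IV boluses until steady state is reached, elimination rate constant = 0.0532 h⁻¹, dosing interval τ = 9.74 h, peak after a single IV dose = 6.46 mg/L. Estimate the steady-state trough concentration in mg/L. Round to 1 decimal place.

9.5 mg/L

e^(−kτ) = e^(−0.05320 × 9.74) = 0.5956
Accumulation ratio R = 1 / (1 − e^(−kτ)) = 1 / (1 − 0.5956) = 2.473
Steady-state trough = C₀ × R × e^(−kτ) = 6.46 × 2.473 × 0.5956 = 9.515 mg/L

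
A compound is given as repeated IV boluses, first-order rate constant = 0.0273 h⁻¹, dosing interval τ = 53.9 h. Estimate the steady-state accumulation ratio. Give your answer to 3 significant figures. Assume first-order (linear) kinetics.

e^(−kτ) = e^(−0.02730 × 53.9) = 0.2296
Accumulation ratio R = 1 / (1 − e^(−kτ)) = 1 / (1 − 0.2296) = 1.298

1.30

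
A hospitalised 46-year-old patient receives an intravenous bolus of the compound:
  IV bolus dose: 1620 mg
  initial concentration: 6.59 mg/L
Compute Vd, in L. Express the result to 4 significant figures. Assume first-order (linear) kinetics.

245.8 L

Vd = Dose / C₀ = 1620 / 6.59 = 245.8 L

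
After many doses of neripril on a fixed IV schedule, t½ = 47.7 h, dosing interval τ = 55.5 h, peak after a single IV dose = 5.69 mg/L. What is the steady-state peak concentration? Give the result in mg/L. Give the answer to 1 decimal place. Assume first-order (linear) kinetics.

k = ln2 / t½ = 0.693147 / 47.7 = 0.01453 h⁻¹
e^(−kτ) = e^(−0.01453 × 55.5) = 0.4465
Accumulation ratio R = 1 / (1 − e^(−kτ)) = 1 / (1 − 0.4465) = 1.807
Steady-state peak = C₀ × R = 5.69 × 1.807 = 10.28 mg/L

10.3 mg/L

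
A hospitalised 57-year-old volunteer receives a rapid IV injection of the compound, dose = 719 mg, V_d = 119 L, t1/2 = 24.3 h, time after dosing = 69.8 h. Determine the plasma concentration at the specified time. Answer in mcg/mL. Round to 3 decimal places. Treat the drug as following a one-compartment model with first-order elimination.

C₀ = Dose / Vd = 719.0 / 119 = 6.042 mg/L
k = ln2 / t½ = 0.693147 / 24.3 = 0.02852 h⁻¹
C = C₀ · e^(−k·t) = 6.042 × e^(−0.02852 × 69.8)
  = 6.042 × 0.1366 = 0.8253 mg/L
(0.8253 mg/L = 0.8253 mcg/mL)

0.825 mcg/mL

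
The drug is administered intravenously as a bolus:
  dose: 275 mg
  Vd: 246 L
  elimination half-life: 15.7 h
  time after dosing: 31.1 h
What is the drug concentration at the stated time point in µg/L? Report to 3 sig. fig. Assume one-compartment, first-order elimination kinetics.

C₀ = Dose / Vd = 275.0 / 246 = 1.118 mg/L
k = ln2 / t½ = 0.693147 / 15.7 = 0.04415 h⁻¹
C = C₀ · e^(−k·t) = 1.118 × e^(−0.04415 × 31.1)
  = 1.118 × 0.2533 = 0.2832 mg/L
Convert: 0.2832 mg/L × 1000 = 283.2 µg/L

283 µg/L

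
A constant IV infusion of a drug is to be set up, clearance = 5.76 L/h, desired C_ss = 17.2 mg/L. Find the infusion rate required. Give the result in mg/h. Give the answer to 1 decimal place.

99.1 mg/h

At steady state, infusion rate R₀ = Css × CL = 17.2 × 5.760 = 99.07 mg/h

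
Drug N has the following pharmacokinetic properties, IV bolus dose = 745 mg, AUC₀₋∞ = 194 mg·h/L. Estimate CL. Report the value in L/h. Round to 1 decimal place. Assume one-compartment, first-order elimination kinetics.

3.8 L/h

CL = Dose / AUC = 745 / 194 = 3.840 L/h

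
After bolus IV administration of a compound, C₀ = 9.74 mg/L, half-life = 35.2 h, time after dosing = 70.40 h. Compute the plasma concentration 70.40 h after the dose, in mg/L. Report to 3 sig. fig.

2.44 mg/L

k = ln2 / t½ = 0.693147 / 35.2 = 0.01969 h⁻¹
t / t½ = 70.40 / 35.2 = 2 half-lives
C = C₀ × (1/2)^2 = 9.740 × 0.2500 = 2.435 mg/L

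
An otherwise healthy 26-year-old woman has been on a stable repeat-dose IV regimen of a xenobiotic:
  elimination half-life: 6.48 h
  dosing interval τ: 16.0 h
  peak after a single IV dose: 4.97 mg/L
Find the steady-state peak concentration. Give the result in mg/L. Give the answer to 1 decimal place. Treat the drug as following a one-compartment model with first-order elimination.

k = ln2 / t½ = 0.693147 / 6.48 = 0.1070 h⁻¹
e^(−kτ) = e^(−0.1070 × 16.0) = 0.1805
Accumulation ratio R = 1 / (1 − e^(−kτ)) = 1 / (1 − 0.1805) = 1.220
Steady-state peak = C₀ × R = 4.97 × 1.220 = 6.063 mg/L

6.1 mg/L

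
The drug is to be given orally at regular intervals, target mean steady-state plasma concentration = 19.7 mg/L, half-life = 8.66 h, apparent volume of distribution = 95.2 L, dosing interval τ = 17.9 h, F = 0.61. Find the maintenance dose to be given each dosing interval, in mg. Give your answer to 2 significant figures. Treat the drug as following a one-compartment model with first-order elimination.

k = ln2 / t½ = 0.693147 / 8.66 = 0.08004 h⁻¹
CL = k × Vd = 0.08004 × 95.2 = 7.620 L/h
At steady state, F × (Dose/τ) = Css × CL.
Dose = Css × CL × τ / F = 19.7 × 7.620 × 17.9 / 0.61 = 4405 mg

4400 mg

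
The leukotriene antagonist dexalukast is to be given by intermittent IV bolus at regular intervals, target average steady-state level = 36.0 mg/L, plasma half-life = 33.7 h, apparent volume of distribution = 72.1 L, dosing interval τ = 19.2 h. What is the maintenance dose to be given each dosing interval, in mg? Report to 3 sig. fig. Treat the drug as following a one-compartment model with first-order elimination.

k = ln2 / t½ = 0.693147 / 33.7 = 0.02057 h⁻¹
CL = k × Vd = 0.02057 × 72.1 = 1.483 L/h
At steady state, Dose/τ = Css × CL.
Dose = Css × CL × τ = 36.0 × 1.483 × 19.2 = 1025 mg

1030 mg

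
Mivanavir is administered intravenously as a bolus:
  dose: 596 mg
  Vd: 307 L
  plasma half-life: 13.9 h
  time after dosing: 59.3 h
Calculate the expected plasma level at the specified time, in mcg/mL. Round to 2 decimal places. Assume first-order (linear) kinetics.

0.10 mcg/mL

C₀ = Dose / Vd = 596.0 / 307 = 1.941 mg/L
k = ln2 / t½ = 0.693147 / 13.9 = 0.04987 h⁻¹
C = C₀ · e^(−k·t) = 1.941 × e^(−0.04987 × 59.3)
  = 1.941 × 0.05196 = 0.1009 mg/L
(0.1009 mg/L = 0.1009 mcg/mL)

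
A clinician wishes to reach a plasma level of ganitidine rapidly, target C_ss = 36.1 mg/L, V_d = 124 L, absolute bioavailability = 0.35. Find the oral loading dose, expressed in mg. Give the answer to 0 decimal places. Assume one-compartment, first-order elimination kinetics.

12790 mg

LD = Css × Vd / F = 36.1 × 124 / 0.35 = 12790 mg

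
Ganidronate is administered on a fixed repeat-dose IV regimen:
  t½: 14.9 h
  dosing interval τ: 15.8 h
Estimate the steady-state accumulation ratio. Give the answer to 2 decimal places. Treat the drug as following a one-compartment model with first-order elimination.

k = ln2 / t½ = 0.693147 / 14.9 = 0.04652 h⁻¹
e^(−kτ) = e^(−0.04652 × 15.8) = 0.4795
Accumulation ratio R = 1 / (1 − e^(−kτ)) = 1 / (1 − 0.4795) = 1.921

1.92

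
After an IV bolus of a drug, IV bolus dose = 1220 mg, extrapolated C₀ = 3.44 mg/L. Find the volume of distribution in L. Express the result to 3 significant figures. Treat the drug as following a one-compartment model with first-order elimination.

355 L

Vd = Dose / C₀ = 1220 / 3.44 = 354.7 L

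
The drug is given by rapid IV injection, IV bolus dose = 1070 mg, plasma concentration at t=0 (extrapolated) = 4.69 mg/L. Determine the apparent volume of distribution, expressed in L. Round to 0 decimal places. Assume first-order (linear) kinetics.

228 L

Vd = Dose / C₀ = 1070 / 4.69 = 228.1 L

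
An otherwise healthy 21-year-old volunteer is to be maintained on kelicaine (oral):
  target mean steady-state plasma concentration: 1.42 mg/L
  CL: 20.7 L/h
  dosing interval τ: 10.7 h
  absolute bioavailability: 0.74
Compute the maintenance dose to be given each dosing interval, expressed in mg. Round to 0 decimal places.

At steady state, F × (Dose/τ) = Css × CL.
Dose = Css × CL × τ / F = 1.42 × 20.70 × 10.7 / 0.74 = 425.0 mg

425 mg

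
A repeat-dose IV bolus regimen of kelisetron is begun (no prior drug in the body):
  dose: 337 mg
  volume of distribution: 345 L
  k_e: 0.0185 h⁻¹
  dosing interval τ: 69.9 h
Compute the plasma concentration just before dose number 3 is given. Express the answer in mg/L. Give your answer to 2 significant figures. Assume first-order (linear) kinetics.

0.34 mg/L

C₀ per dose = Dose / Vd = 337 / 345 = 0.9768 mg/L
Fraction remaining after one interval: r = e^(−kτ) = e^(−0.01850 × 69.9) = 0.2744
Before dose 3, 2 doses have been given (aged 1τ, 2τ).
C_trough = C₀ × (r + r²) = 0.9768 × (0.2744 + 0.07530) = 0.3416 mg/L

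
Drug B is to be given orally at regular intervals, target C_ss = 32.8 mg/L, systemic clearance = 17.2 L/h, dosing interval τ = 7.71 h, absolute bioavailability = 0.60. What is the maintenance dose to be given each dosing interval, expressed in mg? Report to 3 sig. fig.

At steady state, F × (Dose/τ) = Css × CL.
Dose = Css × CL × τ / F = 32.8 × 17.20 × 7.71 / 0.60 = 7249 mg

7250 mg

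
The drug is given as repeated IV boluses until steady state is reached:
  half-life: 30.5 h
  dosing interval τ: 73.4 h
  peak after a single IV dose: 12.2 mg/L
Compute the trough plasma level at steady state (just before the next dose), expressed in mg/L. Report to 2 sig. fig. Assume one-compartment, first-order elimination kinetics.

2.8 mg/L

k = ln2 / t½ = 0.693147 / 30.5 = 0.02273 h⁻¹
e^(−kτ) = e^(−0.02273 × 73.4) = 0.1886
Accumulation ratio R = 1 / (1 − e^(−kτ)) = 1 / (1 − 0.1886) = 1.232
Steady-state trough = C₀ × R × e^(−kτ) = 12.2 × 1.232 × 0.1886 = 2.835 mg/L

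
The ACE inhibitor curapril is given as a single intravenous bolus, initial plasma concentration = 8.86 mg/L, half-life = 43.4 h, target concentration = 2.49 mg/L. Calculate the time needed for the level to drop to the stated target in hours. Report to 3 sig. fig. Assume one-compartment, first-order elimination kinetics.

79.5 h

k = ln2 / t½ = 0.693147 / 43.4 = 0.01597 h⁻¹
t = ln(C₀ / C) / k = ln(8.860 / 2.49) / 0.01597
  = ln(3.558) / 0.01597 = 1.269 / 0.01597 = 79.46 h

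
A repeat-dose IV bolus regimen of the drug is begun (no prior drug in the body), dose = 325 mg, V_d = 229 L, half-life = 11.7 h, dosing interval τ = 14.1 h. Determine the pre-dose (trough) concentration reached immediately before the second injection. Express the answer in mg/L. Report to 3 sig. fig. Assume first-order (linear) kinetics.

C₀ per dose = Dose / Vd = 325 / 229 = 1.419 mg/L
k = ln2 / t½ = 0.693147 / 11.7 = 0.05924 h⁻¹
Fraction remaining after one interval: r = e^(−kτ) = e^(−0.05924 × 14.1) = 0.4338
Before dose 2, 1 dose has been given (aged 1τ).
C_trough = C₀ × r = 1.419 × 0.4338 = 0.6156 mg/L

0.616 mg/L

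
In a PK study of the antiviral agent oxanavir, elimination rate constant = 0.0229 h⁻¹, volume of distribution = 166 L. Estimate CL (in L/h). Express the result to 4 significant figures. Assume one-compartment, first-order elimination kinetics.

3.801 L/h

CL = k × Vd = 0.0229 × 166 = 3.801 L/h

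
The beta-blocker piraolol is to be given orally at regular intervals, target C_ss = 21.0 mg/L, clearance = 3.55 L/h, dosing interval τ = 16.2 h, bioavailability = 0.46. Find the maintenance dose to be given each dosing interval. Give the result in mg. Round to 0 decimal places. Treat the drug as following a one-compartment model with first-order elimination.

2625 mg

At steady state, F × (Dose/τ) = Css × CL.
Dose = Css × CL × τ / F = 21.0 × 3.550 × 16.2 / 0.46 = 2625 mg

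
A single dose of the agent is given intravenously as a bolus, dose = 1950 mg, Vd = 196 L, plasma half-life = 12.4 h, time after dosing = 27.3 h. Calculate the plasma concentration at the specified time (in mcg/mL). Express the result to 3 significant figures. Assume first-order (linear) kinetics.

C₀ = Dose / Vd = 1950 / 196 = 9.949 mg/L
k = ln2 / t½ = 0.693147 / 12.4 = 0.05590 h⁻¹
C = C₀ · e^(−k·t) = 9.949 × e^(−0.05590 × 27.3)
  = 9.949 × 0.2174 = 2.163 mg/L
(2.163 mg/L = 2.163 mcg/mL)

2.16 mcg/mL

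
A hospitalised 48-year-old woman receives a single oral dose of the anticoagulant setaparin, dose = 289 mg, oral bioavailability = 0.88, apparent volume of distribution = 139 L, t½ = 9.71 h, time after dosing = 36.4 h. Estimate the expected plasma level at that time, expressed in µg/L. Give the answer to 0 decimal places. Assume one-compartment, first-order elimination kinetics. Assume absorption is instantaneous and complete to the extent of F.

Amount reaching circulation = F × Dose = 0.88 × 289.0 = 254.3 mg
C₀ = F·Dose / Vd = 254.3 / 139 = 1.829 mg/L
k = ln2 / t½ = 0.693147 / 9.71 = 0.07138 h⁻¹
C = C₀ · e^(−k·t) = 1.829 × e^(−0.07138 × 36.4)
  = 1.829 × 0.07441 = 0.1361 mg/L
Convert: 0.1361 mg/L × 1000 = 136.1 µg/L

136 µg/L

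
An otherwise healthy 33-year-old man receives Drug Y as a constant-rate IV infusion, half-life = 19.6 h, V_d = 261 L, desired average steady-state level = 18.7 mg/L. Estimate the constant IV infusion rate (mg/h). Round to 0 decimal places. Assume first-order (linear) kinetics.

173 mg/h

k = ln2 / t½ = 0.693147 / 19.6 = 0.03536 h⁻¹
CL = k × Vd = 0.03536 × 261 = 9.229 L/h
At steady state, infusion rate R₀ = Css × CL = 18.7 × 9.229 = 172.6 mg/h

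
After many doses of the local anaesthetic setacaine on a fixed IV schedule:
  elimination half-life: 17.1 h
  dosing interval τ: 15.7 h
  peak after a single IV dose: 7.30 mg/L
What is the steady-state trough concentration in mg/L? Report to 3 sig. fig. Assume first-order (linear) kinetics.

k = ln2 / t½ = 0.693147 / 17.1 = 0.04053 h⁻¹
e^(−kτ) = e^(−0.04053 × 15.7) = 0.5292
Accumulation ratio R = 1 / (1 − e^(−kτ)) = 1 / (1 − 0.5292) = 2.124
Steady-state trough = C₀ × R × e^(−kτ) = 7.30 × 2.124 × 0.5292 = 8.205 mg/L

8.21 mg/L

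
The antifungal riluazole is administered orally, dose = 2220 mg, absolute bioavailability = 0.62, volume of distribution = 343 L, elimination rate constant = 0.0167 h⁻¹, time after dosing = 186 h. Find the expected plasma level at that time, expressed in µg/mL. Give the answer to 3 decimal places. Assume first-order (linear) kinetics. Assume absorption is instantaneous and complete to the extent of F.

Amount reaching circulation = F × Dose = 0.62 × 2220 = 1376 mg
C₀ = F·Dose / Vd = 1376 / 343 = 4.012 mg/L
C = C₀ · e^(−k·t) = 4.012 × e^(−0.01670 × 186)
  = 4.012 × 0.04477 = 0.1796 mg/L
(0.1796 mg/L = 0.1796 µg/mL)

0.180 µg/mL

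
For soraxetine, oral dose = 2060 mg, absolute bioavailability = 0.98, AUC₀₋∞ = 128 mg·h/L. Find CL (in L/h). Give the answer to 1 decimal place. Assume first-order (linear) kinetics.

15.8 L/h

CL = F·Dose / AUC = 0.98 × 2060 / 128 = 15.77 L/h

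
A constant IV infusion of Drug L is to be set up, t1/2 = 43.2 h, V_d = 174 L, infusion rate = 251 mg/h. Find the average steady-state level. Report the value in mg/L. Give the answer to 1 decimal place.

89.9 mg/L

k = ln2 / t½ = 0.693147 / 43.2 = 0.01605 h⁻¹
CL = k × Vd = 0.01605 × 174 = 2.793 L/h
At steady state Css = R₀ / CL = 251 / 2.793 = 89.87 mg/L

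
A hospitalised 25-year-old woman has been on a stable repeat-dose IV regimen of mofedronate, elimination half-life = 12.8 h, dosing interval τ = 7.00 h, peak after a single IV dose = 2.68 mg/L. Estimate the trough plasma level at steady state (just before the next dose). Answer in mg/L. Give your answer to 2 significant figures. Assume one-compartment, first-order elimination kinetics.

k = ln2 / t½ = 0.693147 / 12.8 = 0.05415 h⁻¹
e^(−kτ) = e^(−0.05415 × 7.00) = 0.6845
Accumulation ratio R = 1 / (1 − e^(−kτ)) = 1 / (1 − 0.6845) = 3.170
Steady-state trough = C₀ × R × e^(−kτ) = 2.68 × 3.170 × 0.6845 = 5.815 mg/L

5.8 mg/L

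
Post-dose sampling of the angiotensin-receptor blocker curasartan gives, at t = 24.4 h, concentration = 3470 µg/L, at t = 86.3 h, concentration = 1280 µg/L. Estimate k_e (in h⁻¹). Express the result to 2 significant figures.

0.016 h⁻¹

k = ln(C₁/C₂) / (t₂ − t₁) = ln(3470/1280) / (86.3 − 24.4)
  = 0.9973 / 61.90 = 0.01611 h⁻¹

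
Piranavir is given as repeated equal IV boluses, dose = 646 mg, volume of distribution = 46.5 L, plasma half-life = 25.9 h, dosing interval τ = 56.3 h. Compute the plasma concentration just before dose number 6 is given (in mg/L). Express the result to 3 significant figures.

C₀ per dose = Dose / Vd = 646 / 46.5 = 13.89 mg/L
k = ln2 / t½ = 0.693147 / 25.9 = 0.02676 h⁻¹
Fraction remaining after one interval: r = e^(−kτ) = e^(−0.02676 × 56.3) = 0.2217
Before dose 6, 5 doses have been given (aged 1τ, 2τ, 3τ, 4τ, 5τ).
C_trough = C₀ × (r + r² + … + r^5) = C₀ × r(1−r^5)/(1−r)
        = 13.89 × 0.2217 × (1 − 0.0005356) / (1 − 0.2217) = 3.954 mg/L

3.95 mg/L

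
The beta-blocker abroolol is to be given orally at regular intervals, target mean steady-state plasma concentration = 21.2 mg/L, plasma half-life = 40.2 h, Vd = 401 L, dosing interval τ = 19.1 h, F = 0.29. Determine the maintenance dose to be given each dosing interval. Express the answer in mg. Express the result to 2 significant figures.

k = ln2 / t½ = 0.693147 / 40.2 = 0.01724 h⁻¹
CL = k × Vd = 0.01724 × 401 = 6.913 L/h
At steady state, F × (Dose/τ) = Css × CL.
Dose = Css × CL × τ / F = 21.2 × 6.913 × 19.1 / 0.29 = 9652 mg

9700 mg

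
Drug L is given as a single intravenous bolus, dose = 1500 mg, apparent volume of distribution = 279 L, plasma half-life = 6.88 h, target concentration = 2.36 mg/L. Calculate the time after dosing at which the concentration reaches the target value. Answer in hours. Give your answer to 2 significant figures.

C₀ = Dose / Vd = 1500 / 279 = 5.376 mg/L
k = ln2 / t½ = 0.693147 / 6.88 = 0.1007 h⁻¹
t = ln(C₀ / C) / k = ln(5.376 / 2.36) / 0.1007
  = ln(2.278) / 0.1007 = 0.8233 / 0.1007 = 8.176 h

8.2 h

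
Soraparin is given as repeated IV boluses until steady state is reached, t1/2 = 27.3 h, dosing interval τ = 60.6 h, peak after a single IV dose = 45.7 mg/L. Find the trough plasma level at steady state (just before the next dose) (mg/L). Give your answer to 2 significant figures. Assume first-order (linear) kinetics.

12 mg/L

k = ln2 / t½ = 0.693147 / 27.3 = 0.02539 h⁻¹
e^(−kτ) = e^(−0.02539 × 60.6) = 0.2147
Accumulation ratio R = 1 / (1 − e^(−kτ)) = 1 / (1 − 0.2147) = 1.273
Steady-state trough = C₀ × R × e^(−kτ) = 45.7 × 1.273 × 0.2147 = 12.49 mg/L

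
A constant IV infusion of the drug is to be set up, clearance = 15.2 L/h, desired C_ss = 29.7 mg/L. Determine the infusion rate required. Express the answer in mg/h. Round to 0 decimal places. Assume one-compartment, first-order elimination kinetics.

At steady state, infusion rate R₀ = Css × CL = 29.7 × 15.20 = 451.4 mg/h

451 mg/h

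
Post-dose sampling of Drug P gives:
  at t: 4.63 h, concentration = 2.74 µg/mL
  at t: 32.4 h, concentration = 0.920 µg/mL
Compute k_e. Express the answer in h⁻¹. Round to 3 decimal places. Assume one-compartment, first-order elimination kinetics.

k = ln(C₁/C₂) / (t₂ − t₁) = ln(2.74/0.920) / (32.4 − 4.63)
  = 1.091 / 27.77 = 0.03929 h⁻¹

0.039 h⁻¹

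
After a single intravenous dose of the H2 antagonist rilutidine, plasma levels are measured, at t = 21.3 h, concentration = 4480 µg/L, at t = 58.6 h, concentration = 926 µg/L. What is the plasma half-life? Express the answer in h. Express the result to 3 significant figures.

16.4 h

k = ln(C₁/C₂) / (t₂ − t₁) = ln(4480/926) / (58.6 − 21.3)
  = 1.577 / 37.30 = 0.04228 h⁻¹
t½ = ln2 / k = 0.693147 / 0.04228 = 16.39 h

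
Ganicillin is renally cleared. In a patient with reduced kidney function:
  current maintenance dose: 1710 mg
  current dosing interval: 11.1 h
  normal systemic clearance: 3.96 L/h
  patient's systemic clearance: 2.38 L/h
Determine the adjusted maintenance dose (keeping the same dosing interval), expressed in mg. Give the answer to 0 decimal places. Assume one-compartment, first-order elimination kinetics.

1028 mg

To keep the same average steady-state level, dosing rate must scale with clearance.
CL ratio = 2.38 / 3.96 = 0.6010
New dose (same interval) = 1710 × 0.6010 = 1028 mg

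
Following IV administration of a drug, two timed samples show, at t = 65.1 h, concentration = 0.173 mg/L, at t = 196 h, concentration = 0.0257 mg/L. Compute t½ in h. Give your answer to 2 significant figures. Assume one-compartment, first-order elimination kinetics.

k = ln(C₁/C₂) / (t₂ − t₁) = ln(0.173/0.0257) / (196 − 65.1)
  = 1.907 / 130.9 = 0.01457 h⁻¹
t½ = ln2 / k = 0.693147 / 0.01457 = 47.57 h

48 h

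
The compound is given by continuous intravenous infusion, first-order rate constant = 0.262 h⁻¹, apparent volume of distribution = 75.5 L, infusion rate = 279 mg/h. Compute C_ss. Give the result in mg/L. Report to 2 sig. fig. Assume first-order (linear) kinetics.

14 mg/L

CL = k × Vd = 0.2620 × 75.5 = 19.78 L/h
At steady state Css = R₀ / CL = 279 / 19.78 = 14.11 mg/L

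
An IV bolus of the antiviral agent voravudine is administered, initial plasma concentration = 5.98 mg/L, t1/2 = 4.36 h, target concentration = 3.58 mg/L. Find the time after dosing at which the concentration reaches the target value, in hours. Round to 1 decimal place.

3.2 h

k = ln2 / t½ = 0.693147 / 4.36 = 0.1590 h⁻¹
t = ln(C₀ / C) / k = ln(5.980 / 3.58) / 0.1590
  = ln(1.670) / 0.1590 = 0.5128 / 0.1590 = 3.225 h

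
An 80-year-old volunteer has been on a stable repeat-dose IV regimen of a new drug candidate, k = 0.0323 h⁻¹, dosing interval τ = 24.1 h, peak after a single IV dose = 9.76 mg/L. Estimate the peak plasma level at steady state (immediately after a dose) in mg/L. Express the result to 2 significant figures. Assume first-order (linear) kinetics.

18 mg/L

e^(−kτ) = e^(−0.03230 × 24.1) = 0.4591
Accumulation ratio R = 1 / (1 − e^(−kτ)) = 1 / (1 − 0.4591) = 1.849
Steady-state peak = C₀ × R = 9.76 × 1.849 = 18.05 mg/L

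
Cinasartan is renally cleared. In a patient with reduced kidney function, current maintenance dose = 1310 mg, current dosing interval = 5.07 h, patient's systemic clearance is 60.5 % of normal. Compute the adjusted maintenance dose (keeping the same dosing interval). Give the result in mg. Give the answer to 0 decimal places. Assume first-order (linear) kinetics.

793 mg

To keep the same average steady-state level, dosing rate must scale with clearance.
CL ratio = 60.5 / 100 = 0.6050
New dose (same interval) = 1310 × 0.6050 = 792.6 mg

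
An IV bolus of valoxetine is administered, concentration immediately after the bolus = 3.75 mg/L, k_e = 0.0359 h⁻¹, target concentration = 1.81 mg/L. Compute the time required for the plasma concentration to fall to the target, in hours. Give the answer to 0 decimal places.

t = ln(C₀ / C) / k = ln(3.750 / 1.81) / 0.03590
  = ln(2.072) / 0.03590 = 0.7285 / 0.03590 = 20.29 h

20 h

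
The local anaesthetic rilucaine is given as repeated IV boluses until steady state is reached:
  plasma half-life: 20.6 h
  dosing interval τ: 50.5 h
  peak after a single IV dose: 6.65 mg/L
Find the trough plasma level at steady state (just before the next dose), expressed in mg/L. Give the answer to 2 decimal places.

k = ln2 / t½ = 0.693147 / 20.6 = 0.03365 h⁻¹
e^(−kτ) = e^(−0.03365 × 50.5) = 0.1828
Accumulation ratio R = 1 / (1 − e^(−kτ)) = 1 / (1 − 0.1828) = 1.224
Steady-state trough = C₀ × R × e^(−kτ) = 6.65 × 1.224 × 0.1828 = 1.488 mg/L

1.49 mg/L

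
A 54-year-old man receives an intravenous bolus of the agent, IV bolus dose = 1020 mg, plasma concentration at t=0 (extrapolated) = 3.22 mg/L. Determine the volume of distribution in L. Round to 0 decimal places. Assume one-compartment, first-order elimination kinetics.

317 L

Vd = Dose / C₀ = 1020 / 3.22 = 316.8 L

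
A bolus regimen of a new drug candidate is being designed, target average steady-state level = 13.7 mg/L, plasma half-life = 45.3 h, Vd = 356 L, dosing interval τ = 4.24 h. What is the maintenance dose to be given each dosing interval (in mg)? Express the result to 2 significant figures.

320 mg

k = ln2 / t½ = 0.693147 / 45.3 = 0.01530 h⁻¹
CL = k × Vd = 0.01530 × 356 = 5.447 L/h
At steady state, Dose/τ = Css × CL.
Dose = Css × CL × τ = 13.7 × 5.447 × 4.24 = 316.4 mg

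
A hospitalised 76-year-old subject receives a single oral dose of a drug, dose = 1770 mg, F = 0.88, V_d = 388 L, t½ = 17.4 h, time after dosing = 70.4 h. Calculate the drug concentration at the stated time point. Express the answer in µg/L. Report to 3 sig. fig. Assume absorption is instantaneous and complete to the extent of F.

Amount reaching circulation = F × Dose = 0.88 × 1770 = 1558 mg
C₀ = F·Dose / Vd = 1558 / 388 = 4.015 mg/L
k = ln2 / t½ = 0.693147 / 17.4 = 0.03984 h⁻¹
C = C₀ · e^(−k·t) = 4.015 × e^(−0.03984 × 70.4)
  = 4.015 × 0.06052 = 0.2430 mg/L
Convert: 0.2430 mg/L × 1000 = 243.0 µg/L

243 µg/L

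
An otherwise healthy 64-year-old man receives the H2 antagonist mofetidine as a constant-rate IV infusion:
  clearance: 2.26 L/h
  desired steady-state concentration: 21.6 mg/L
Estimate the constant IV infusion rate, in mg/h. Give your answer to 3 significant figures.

48.8 mg/h

At steady state, infusion rate R₀ = Css × CL = 21.6 × 2.260 = 48.82 mg/h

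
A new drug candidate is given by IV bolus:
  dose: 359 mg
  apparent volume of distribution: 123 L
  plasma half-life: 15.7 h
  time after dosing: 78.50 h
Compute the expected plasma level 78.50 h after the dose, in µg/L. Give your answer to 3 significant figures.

C₀ = Dose / Vd = 359.0 / 123 = 2.919 mg/L
k = ln2 / t½ = 0.693147 / 15.7 = 0.04415 h⁻¹
t / t½ = 78.50 / 15.7 = 5 half-lives
C = C₀ × (1/2)^5 = 2.919 × 0.03125 = 0.09122 mg/L
Convert: 0.09122 mg/L × 1000 = 91.22 µg/L

91.2 µg/L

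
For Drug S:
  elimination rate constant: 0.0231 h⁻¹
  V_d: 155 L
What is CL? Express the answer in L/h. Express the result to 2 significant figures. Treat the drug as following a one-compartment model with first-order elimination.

3.6 L/h

CL = k × Vd = 0.0231 × 155 = 3.581 L/h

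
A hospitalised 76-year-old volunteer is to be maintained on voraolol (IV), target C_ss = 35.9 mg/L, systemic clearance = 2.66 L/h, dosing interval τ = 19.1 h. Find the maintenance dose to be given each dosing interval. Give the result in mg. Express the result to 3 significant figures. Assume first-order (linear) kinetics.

1820 mg

At steady state, Dose/τ = Css × CL.
Dose = Css × CL × τ = 35.9 × 2.660 × 19.1 = 1824 mg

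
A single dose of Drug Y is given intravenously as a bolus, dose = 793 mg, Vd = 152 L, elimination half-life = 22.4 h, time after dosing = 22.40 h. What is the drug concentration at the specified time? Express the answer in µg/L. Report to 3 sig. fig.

2610 µg/L

C₀ = Dose / Vd = 793.0 / 152 = 5.217 mg/L
k = ln2 / t½ = 0.693147 / 22.4 = 0.03094 h⁻¹
t / t½ = 22.40 / 22.4 = 1 half-lives
C = C₀ × (1/2)^1 = 5.217 × 0.5000 = 2.609 mg/L
Convert: 2.609 mg/L × 1000 = 2609 µg/L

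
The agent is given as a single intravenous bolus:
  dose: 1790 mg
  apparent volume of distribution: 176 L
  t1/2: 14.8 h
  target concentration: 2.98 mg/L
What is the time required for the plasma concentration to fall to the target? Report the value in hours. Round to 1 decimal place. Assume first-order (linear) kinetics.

26.2 h

C₀ = Dose / Vd = 1790 / 176 = 10.17 mg/L
k = ln2 / t½ = 0.693147 / 14.8 = 0.04683 h⁻¹
t = ln(C₀ / C) / k = ln(10.17 / 2.98) / 0.04683
  = ln(3.413) / 0.04683 = 1.228 / 0.04683 = 26.22 h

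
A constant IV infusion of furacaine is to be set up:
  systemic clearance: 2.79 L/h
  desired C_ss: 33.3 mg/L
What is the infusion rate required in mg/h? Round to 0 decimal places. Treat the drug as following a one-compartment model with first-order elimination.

At steady state, infusion rate R₀ = Css × CL = 33.3 × 2.790 = 92.91 mg/h

93 mg/h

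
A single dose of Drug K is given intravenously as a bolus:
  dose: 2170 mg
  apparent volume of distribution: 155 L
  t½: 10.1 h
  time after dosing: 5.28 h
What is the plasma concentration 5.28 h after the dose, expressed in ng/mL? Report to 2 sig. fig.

9700 ng/mL

C₀ = Dose / Vd = 2170 / 155 = 14.00 mg/L
k = ln2 / t½ = 0.693147 / 10.1 = 0.06863 h⁻¹
C = C₀ · e^(−k·t) = 14.00 × e^(−0.06863 × 5.28)
  = 14.00 × 0.6960 = 9.744 mg/L
Convert: 9.744 mg/L × 1000 = 9744 ng/mL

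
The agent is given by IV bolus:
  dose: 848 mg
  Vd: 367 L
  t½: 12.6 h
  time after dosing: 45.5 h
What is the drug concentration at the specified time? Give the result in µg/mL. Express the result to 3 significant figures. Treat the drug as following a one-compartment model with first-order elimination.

0.189 µg/mL

C₀ = Dose / Vd = 848.0 / 367 = 2.311 mg/L
k = ln2 / t½ = 0.693147 / 12.6 = 0.05501 h⁻¹
C = C₀ · e^(−k·t) = 2.311 × e^(−0.05501 × 45.5)
  = 2.311 × 0.08184 = 0.1891 mg/L
(0.1891 mg/L = 0.1891 µg/mL)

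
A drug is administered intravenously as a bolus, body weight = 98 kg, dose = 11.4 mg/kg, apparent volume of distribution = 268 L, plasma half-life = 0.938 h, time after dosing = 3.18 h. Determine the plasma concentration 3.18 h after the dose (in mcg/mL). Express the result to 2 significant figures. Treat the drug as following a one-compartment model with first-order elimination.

Total dose = 11.4 × 98 = 1117 mg
C₀ = Dose / Vd = 1117 / 268 = 4.168 mg/L
k = ln2 / t½ = 0.693147 / 0.938 = 0.7390 h⁻¹
C = C₀ · e^(−k·t) = 4.168 × e^(−0.7390 × 3.18)
  = 4.168 × 0.09537 = 0.3975 mg/L
(0.3975 mg/L = 0.3975 mcg/mL)

0.40 mcg/mL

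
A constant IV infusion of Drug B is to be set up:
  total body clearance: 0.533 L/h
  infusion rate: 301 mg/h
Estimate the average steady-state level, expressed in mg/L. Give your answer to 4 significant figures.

At steady state Css = R₀ / CL = 301 / 0.5330 = 564.7 mg/L

564.7 mg/L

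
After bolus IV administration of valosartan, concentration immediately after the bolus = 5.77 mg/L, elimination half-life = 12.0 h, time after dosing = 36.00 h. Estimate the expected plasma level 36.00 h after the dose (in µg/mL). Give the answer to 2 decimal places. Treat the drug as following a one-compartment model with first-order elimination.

k = ln2 / t½ = 0.693147 / 12.0 = 0.05776 h⁻¹
t / t½ = 36.00 / 12.0 = 3 half-lives
C = C₀ × (1/2)^3 = 5.770 × 0.1250 = 0.7213 mg/L
(0.7213 mg/L = 0.7213 µg/mL)

0.72 µg/mL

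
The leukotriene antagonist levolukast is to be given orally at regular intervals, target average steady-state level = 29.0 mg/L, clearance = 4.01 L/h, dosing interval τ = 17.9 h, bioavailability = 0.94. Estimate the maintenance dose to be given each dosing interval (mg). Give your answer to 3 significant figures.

At steady state, F × (Dose/τ) = Css × CL.
Dose = Css × CL × τ / F = 29.0 × 4.010 × 17.9 / 0.94 = 2214 mg

2210 mg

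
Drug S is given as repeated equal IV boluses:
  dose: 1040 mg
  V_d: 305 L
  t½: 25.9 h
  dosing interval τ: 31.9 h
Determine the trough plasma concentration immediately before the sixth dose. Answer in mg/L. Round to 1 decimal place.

C₀ per dose = Dose / Vd = 1040 / 305 = 3.410 mg/L
k = ln2 / t½ = 0.693147 / 25.9 = 0.02676 h⁻¹
Fraction remaining after one interval: r = e^(−kτ) = e^(−0.02676 × 31.9) = 0.4259
Before dose 6, 5 doses have been given (aged 1τ, 2τ, 3τ, 4τ, 5τ).
C_trough = C₀ × (r + r² + … + r^5) = C₀ × r(1−r^5)/(1−r)
        = 3.410 × 0.4259 × (1 − 0.01401) / (1 − 0.4259) = 2.494 mg/L

2.5 mg/L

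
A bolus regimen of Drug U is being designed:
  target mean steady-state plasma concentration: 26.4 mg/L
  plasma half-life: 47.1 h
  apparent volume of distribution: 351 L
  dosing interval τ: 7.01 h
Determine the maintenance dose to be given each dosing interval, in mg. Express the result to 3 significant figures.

956 mg

k = ln2 / t½ = 0.693147 / 47.1 = 0.01472 h⁻¹
CL = k × Vd = 0.01472 × 351 = 5.167 L/h
At steady state, Dose/τ = Css × CL.
Dose = Css × CL × τ = 26.4 × 5.167 × 7.01 = 956.2 mg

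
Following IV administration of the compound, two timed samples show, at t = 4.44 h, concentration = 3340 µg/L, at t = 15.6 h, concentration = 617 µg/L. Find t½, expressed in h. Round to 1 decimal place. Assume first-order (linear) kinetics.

4.6 h

k = ln(C₁/C₂) / (t₂ − t₁) = ln(3340/617) / (15.6 − 4.44)
  = 1.689 / 11.16 = 0.1513 h⁻¹
t½ = ln2 / k = 0.693147 / 0.1513 = 4.581 h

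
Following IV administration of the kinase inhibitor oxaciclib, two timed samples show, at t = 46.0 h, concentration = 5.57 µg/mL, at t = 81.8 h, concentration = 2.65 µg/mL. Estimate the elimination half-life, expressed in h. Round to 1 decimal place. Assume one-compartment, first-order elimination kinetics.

33.4 h

k = ln(C₁/C₂) / (t₂ − t₁) = ln(5.57/2.65) / (81.8 − 46.0)
  = 0.7428 / 35.80 = 0.02075 h⁻¹
t½ = ln2 / k = 0.693147 / 0.02075 = 33.40 h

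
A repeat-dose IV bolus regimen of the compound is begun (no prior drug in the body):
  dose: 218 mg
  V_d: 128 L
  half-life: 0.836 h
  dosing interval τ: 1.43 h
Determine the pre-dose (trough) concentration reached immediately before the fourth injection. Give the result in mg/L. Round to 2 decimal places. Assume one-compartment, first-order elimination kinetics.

0.73 mg/L

C₀ per dose = Dose / Vd = 218 / 128 = 1.703 mg/L
k = ln2 / t½ = 0.693147 / 0.836 = 0.8291 h⁻¹
Fraction remaining after one interval: r = e^(−kτ) = e^(−0.8291 × 1.43) = 0.3056
Before dose 4, 3 doses have been given (aged 1τ, 2τ, 3τ).
C_trough = C₀ × (r + r² + … + r^3) = C₀ × r(1−r^3)/(1−r)
        = 1.703 × 0.3056 × (1 − 0.02854) / (1 − 0.3056) = 0.7281 mg/L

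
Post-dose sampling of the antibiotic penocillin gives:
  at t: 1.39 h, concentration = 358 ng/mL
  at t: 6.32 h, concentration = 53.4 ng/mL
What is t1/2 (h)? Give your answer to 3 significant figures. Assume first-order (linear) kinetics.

1.80 h

k = ln(C₁/C₂) / (t₂ − t₁) = ln(358/53.4) / (6.32 − 1.39)
  = 1.903 / 4.930 = 0.3860 h⁻¹
t½ = ln2 / k = 0.693147 / 0.3860 = 1.796 h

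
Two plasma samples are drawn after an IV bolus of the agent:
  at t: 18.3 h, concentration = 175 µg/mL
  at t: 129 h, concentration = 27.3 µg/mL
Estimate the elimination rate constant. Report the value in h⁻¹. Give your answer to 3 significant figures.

k = ln(C₁/C₂) / (t₂ − t₁) = ln(175/27.3) / (129 − 18.3)
  = 1.858 / 110.7 = 0.01678 h⁻¹

0.0168 h⁻¹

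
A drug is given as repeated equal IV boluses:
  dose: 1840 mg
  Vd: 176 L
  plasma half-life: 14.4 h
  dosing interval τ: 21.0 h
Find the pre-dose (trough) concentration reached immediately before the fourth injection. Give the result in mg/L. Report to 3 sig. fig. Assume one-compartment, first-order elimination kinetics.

5.69 mg/L

C₀ per dose = Dose / Vd = 1840 / 176 = 10.45 mg/L
k = ln2 / t½ = 0.693147 / 14.4 = 0.04814 h⁻¹
Fraction remaining after one interval: r = e^(−kτ) = e^(−0.04814 × 21.0) = 0.3639
Before dose 4, 3 doses have been given (aged 1τ, 2τ, 3τ).
C_trough = C₀ × (r + r² + … + r^3) = C₀ × r(1−r^3)/(1−r)
        = 10.45 × 0.3639 × (1 − 0.04819) / (1 − 0.3639) = 5.690 mg/L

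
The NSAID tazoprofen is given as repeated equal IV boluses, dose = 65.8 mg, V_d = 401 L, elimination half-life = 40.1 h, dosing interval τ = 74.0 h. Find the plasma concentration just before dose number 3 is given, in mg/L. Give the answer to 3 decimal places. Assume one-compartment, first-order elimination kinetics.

C₀ per dose = Dose / Vd = 65.8 / 401 = 0.1641 mg/L
k = ln2 / t½ = 0.693147 / 40.1 = 0.01729 h⁻¹
Fraction remaining after one interval: r = e^(−kτ) = e^(−0.01729 × 74.0) = 0.2782
Before dose 3, 2 doses have been given (aged 1τ, 2τ).
C_trough = C₀ × (r + r²) = 0.1641 × (0.2782 + 0.07740) = 0.05835 mg/L

0.058 mg/L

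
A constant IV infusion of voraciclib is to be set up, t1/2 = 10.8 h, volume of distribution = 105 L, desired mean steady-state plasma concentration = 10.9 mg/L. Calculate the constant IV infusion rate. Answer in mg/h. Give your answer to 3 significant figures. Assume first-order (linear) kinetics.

k = ln2 / t½ = 0.693147 / 10.8 = 0.06418 h⁻¹
CL = k × Vd = 0.06418 × 105 = 6.739 L/h
At steady state, infusion rate R₀ = Css × CL = 10.9 × 6.739 = 73.46 mg/h

73.5 mg/h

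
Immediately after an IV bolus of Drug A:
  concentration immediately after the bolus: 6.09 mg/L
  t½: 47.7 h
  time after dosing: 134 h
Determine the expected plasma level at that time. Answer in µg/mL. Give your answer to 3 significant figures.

0.869 µg/mL

k = ln2 / t½ = 0.693147 / 47.7 = 0.01453 h⁻¹
C = C₀ · e^(−k·t) = 6.090 × e^(−0.01453 × 134)
  = 6.090 × 0.1427 = 0.8690 mg/L
(0.8690 mg/L = 0.8690 µg/mL)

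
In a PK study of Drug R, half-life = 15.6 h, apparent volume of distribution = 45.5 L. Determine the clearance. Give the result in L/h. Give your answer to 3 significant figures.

2.02 L/h

k = ln2 / t½ = 0.693147 / 15.6 = 0.04443 h⁻¹
CL = k × Vd = 0.04443 × 45.5 = 2.022 L/h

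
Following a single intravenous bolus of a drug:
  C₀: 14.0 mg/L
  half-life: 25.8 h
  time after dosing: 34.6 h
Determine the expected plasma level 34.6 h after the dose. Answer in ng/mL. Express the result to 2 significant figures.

k = ln2 / t½ = 0.693147 / 25.8 = 0.02687 h⁻¹
C = C₀ · e^(−k·t) = 14.00 × e^(−0.02687 × 34.6)
  = 14.00 × 0.3947 = 5.526 mg/L
Convert: 5.526 mg/L × 1000 = 5526 ng/mL

5500 ng/mL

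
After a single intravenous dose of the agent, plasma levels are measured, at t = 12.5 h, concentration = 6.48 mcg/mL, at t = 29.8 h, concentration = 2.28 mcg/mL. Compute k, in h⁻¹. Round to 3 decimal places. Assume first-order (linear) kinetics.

k = ln(C₁/C₂) / (t₂ − t₁) = ln(6.48/2.28) / (29.8 − 12.5)
  = 1.045 / 17.30 = 0.06040 h⁻¹

0.060 h⁻¹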